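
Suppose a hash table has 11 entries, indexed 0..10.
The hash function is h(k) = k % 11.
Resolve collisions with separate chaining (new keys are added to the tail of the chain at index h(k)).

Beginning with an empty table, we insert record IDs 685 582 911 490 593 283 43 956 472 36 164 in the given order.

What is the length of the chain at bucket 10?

6

685 -> bucket 3
582 -> bucket 10
911 -> bucket 9
490 -> bucket 6
593 -> bucket 10 (collision)
283 -> bucket 8
43 -> bucket 10 (collision)
956 -> bucket 10 (collision)
472 -> bucket 10 (collision)
36 -> bucket 3 (collision)
164 -> bucket 10 (collision)
Final buckets:
0: _
1: _
2: _
3: 685 -> 36
4: _
5: _
6: 490
7: _
8: 283
9: 911
10: 582 -> 593 -> 43 -> 956 -> 472 -> 164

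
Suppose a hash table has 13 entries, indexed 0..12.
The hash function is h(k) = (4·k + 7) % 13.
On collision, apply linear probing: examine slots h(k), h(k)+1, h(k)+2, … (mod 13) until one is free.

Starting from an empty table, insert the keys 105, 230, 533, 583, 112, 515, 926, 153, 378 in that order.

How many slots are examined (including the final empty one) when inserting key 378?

105 hashes to 11; slot 11 is free => place at 11.
230 hashes to 4; slot 4 is free => place at 4.
533 hashes to 7; slot 7 is free => place at 7.
583 hashes to 12; slot 12 is free => place at 12.
112 hashes to 0; slot 0 is free => place at 0.
515 hashes to 0; 0 taken => place at 1.
926 hashes to 6; slot 6 is free => place at 6.
153 hashes to 8; slot 8 is free => place at 8.
378 hashes to 11; 11,12,0,1 taken => place at 2.
Table: [112, 515, 378, _, 230, _, 926, 533, 153, _, _, 105, 583]

5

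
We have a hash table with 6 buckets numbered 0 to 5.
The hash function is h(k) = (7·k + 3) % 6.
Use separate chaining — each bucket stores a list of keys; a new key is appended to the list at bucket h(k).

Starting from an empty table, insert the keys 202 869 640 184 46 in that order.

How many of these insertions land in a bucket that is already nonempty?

Insert 202: h=1, bucket 1 empty -> new chain.
Insert 869: h=2, bucket 2 empty -> new chain.
Insert 640: h=1, bucket 1 nonempty -> append to chain.
Insert 184: h=1, bucket 1 nonempty -> append to chain.
Insert 46: h=1, bucket 1 nonempty -> append to chain.
Final buckets:
0: _
1: 202 -> 640 -> 184 -> 46
2: 869
3: _
4: _
5: _

3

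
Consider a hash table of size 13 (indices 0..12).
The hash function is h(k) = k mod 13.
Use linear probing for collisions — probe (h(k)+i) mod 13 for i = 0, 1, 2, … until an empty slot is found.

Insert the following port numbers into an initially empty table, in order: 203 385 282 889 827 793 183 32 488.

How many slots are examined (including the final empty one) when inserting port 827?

4

Insert 203: h=8, slot 8 empty => index 8.
Insert 385: h=8, slot 8 occupied => index 9.
Insert 282: h=9, slot 9 occupied => index 10.
Insert 889: h=5, slot 5 empty => index 5.
Insert 827: h=8, slots 8,9,10 occupied => index 11.
Insert 793: h=0, slot 0 empty => index 0.
Insert 183: h=1, slot 1 empty => index 1.
Insert 32: h=6, slot 6 empty => index 6.
Insert 488: h=7, slot 7 empty => index 7.
Table: [793, 183, —, —, —, 889, 32, 488, 203, 385, 282, 827, —]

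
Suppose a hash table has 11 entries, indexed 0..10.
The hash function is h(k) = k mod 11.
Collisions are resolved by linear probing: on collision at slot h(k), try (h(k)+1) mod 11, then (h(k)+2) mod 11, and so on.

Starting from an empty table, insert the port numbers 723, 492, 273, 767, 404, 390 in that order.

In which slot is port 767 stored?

0

Insert 723: h=8, slot 8 empty => index 8.
Insert 492: h=8, slot 8 occupied => index 9.
Insert 273: h=9, slot 9 occupied => index 10.
Insert 767: h=8, slots 8,9,10 occupied => index 0.
Insert 404: h=8, slots 8,9,10,0 occupied => index 1.
Insert 390: h=5, slot 5 empty => index 5.
Table: [767, 404, _, _, _, 390, _, _, 723, 492, 273]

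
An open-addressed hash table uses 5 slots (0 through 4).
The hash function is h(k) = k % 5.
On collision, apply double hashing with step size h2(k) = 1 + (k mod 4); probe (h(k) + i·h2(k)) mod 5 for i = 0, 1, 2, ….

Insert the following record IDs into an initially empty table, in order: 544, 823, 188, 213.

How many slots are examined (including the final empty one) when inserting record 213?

Insert 544: h=4, slot 4 empty -> index 4.
Insert 823: h=3, slot 3 empty -> index 3.
Insert 188: h=3, h2=1, slots 3,4 occupied -> index 0.
Insert 213: h=3, h2=2, slots 3,0 occupied -> index 2.
Table: [188, _, 213, 823, 544]

3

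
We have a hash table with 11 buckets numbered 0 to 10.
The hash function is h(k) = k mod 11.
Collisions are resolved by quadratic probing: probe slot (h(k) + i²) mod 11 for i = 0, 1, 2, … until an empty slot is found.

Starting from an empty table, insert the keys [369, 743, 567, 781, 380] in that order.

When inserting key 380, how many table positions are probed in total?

369 hashes to 6; slot 6 is free -> place at 6.
743 hashes to 6; 6 taken -> place at 7.
567 hashes to 6; 6,7 taken -> place at 10.
781 hashes to 0; slot 0 is free -> place at 0.
380 hashes to 6; 6,7,10 taken -> place at 4.
Table: [781, ., ., ., 380, ., 369, 743, ., ., 567]

4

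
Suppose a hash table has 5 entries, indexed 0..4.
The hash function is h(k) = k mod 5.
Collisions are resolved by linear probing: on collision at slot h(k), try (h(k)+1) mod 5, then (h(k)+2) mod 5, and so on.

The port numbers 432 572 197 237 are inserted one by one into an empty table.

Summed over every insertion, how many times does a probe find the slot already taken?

6

Insert 432: h=2, slot 2 empty → index 2.
Insert 572: h=2, slot 2 occupied → index 3.
Insert 197: h=2, slots 2,3 occupied → index 4.
Insert 237: h=2, slots 2,3,4 occupied → index 0.
Table: [237, ., 432, 572, 197]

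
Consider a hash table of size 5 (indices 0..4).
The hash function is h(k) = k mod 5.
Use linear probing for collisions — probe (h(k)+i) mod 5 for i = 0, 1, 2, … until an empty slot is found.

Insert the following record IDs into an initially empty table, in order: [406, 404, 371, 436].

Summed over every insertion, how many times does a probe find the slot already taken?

3

406: h=1 -> slot 1
404: h=4 -> slot 4
371: h=1, probe 1,2 -> slot 2
436: h=1, probe 1,2,3 -> slot 3
Table: [∅, 406, 371, 436, 404]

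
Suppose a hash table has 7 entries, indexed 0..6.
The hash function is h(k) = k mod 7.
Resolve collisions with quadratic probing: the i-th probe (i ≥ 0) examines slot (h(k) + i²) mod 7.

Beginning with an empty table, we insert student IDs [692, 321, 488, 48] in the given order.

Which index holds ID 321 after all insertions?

692: h=6 => slot 6
321: h=6, probe 6,0 => slot 0
488: h=5 => slot 5
48: h=6, probe 6,0,3 => slot 3
Table: [321, ., ., 48, ., 488, 692]

0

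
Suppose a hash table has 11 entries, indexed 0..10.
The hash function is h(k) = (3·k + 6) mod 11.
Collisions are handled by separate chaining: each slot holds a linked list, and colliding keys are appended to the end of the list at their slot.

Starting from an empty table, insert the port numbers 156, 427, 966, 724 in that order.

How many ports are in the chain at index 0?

Insert 156: h=1, bucket 1 empty → new chain.
Insert 427: h=0, bucket 0 empty → new chain.
Insert 966: h=0, bucket 0 nonempty → append to chain.
Insert 724: h=0, bucket 0 nonempty → append to chain.
Final buckets:
0: 427 -> 966 -> 724
1: 156
2: _
3: _
4: _
5: _
6: _
7: _
8: _
9: _
10: _

3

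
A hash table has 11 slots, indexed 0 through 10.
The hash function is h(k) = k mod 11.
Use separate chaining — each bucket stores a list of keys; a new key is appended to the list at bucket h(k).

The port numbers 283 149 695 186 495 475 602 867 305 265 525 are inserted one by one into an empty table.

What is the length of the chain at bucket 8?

4

283 → bucket 8
149 → bucket 6
695 → bucket 2
186 → bucket 10
495 → bucket 0
475 → bucket 2 (collision)
602 → bucket 8 (collision)
867 → bucket 9
305 → bucket 8 (collision)
265 → bucket 1
525 → bucket 8 (collision)
Final buckets:
0: 495
1: 265
2: 695 -> 475
3: ∅
4: ∅
5: ∅
6: 149
7: ∅
8: 283 -> 602 -> 305 -> 525
9: 867
10: 186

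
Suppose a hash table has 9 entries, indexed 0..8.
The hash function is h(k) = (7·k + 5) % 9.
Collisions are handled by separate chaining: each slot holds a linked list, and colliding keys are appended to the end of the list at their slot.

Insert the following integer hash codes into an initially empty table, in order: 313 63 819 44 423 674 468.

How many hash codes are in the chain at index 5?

4

313 -> bucket 0
63 -> bucket 5
819 -> bucket 5 (collision)
44 -> bucket 7
423 -> bucket 5 (collision)
674 -> bucket 7 (collision)
468 -> bucket 5 (collision)
Final buckets:
0: 313
1: —
2: —
3: —
4: —
5: 63 -> 819 -> 423 -> 468
6: —
7: 44 -> 674
8: —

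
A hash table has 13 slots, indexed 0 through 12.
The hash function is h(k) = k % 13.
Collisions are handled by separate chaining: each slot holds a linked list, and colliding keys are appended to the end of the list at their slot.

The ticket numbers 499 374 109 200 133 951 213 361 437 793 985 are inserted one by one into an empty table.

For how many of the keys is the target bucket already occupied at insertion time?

499 -> bucket 5
374 -> bucket 10
109 -> bucket 5 (collision)
200 -> bucket 5 (collision)
133 -> bucket 3
951 -> bucket 2
213 -> bucket 5 (collision)
361 -> bucket 10 (collision)
437 -> bucket 8
793 -> bucket 0
985 -> bucket 10 (collision)
Final buckets:
0: 793
1: —
2: 951
3: 133
4: —
5: 499 -> 109 -> 200 -> 213
6: —
7: —
8: 437
9: —
10: 374 -> 361 -> 985
11: —
12: —

5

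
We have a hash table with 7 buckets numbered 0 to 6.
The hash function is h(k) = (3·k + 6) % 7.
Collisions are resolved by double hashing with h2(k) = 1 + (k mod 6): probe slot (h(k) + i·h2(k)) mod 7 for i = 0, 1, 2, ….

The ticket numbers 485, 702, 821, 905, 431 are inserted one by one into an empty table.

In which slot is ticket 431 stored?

485 hashes to 5; slot 5 is free -> place at 5.
702 hashes to 5, h2=1; 5 taken -> place at 6.
821 hashes to 5, h2=6; 5 taken -> place at 4.
905 hashes to 5, h2=6; 5,4 taken -> place at 3.
431 hashes to 4, h2=6; 4,3 taken -> place at 2.
Table: [_, _, 431, 905, 821, 485, 702]

2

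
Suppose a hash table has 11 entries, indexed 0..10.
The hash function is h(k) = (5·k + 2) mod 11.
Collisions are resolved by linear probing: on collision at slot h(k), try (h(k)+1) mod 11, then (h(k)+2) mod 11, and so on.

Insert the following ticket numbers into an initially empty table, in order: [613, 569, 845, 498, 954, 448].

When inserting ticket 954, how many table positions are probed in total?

3

Insert 613: h=9, slot 9 empty => index 9.
Insert 569: h=9, slot 9 occupied => index 10.
Insert 845: h=3, slot 3 empty => index 3.
Insert 498: h=6, slot 6 empty => index 6.
Insert 954: h=9, slots 9,10 occupied => index 0.
Insert 448: h=9, slots 9,10,0 occupied => index 1.
Table: [954, 448, ∅, 845, ∅, ∅, 498, ∅, ∅, 613, 569]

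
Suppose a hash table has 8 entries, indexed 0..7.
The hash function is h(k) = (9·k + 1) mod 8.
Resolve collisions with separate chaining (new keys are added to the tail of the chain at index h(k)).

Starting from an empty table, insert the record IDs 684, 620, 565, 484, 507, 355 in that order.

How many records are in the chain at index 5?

684 -> bucket 5
620 -> bucket 5 (collision)
565 -> bucket 6
484 -> bucket 5 (collision)
507 -> bucket 4
355 -> bucket 4 (collision)
Final buckets:
0: ∅
1: ∅
2: ∅
3: ∅
4: 507 -> 355
5: 684 -> 620 -> 484
6: 565
7: ∅

3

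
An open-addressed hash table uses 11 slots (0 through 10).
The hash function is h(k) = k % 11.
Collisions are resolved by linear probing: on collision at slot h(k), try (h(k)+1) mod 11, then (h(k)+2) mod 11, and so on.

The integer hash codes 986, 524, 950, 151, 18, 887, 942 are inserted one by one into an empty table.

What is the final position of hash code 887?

0

986: h=7 → slot 7
524: h=7, probe 7,8 → slot 8
950: h=4 → slot 4
151: h=8, probe 8,9 → slot 9
18: h=7, probe 7,8,9,10 → slot 10
887: h=7, probe 7,8,9,10,0 → slot 0
942: h=7, probe 7,8,9,10,0,1 → slot 1
Table: [887, 942, ∅, ∅, 950, ∅, ∅, 986, 524, 151, 18]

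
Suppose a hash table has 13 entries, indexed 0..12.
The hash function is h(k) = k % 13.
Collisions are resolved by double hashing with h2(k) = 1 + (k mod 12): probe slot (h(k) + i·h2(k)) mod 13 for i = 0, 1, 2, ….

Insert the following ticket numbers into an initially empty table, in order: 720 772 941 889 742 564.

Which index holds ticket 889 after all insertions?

720: h=5 -> slot 5
772: h=5, h2=5, probe 5,10 -> slot 10
941: h=5, h2=6, probe 5,11 -> slot 11
889: h=5, h2=2, probe 5,7 -> slot 7
742: h=1 -> slot 1
564: h=5, h2=1, probe 5,6 -> slot 6
Table: [∅, 742, ∅, ∅, ∅, 720, 564, 889, ∅, ∅, 772, 941, ∅]

7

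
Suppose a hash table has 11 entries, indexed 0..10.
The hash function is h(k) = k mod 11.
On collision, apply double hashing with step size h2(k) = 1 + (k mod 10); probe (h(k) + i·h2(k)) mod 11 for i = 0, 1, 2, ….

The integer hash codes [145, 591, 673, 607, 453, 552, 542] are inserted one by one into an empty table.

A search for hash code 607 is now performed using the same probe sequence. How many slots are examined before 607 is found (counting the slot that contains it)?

145: h=2 -> slot 2
591: h=8 -> slot 8
673: h=2, h2=4, probe 2,6 -> slot 6
607: h=2, h2=8, probe 2,10 -> slot 10
453: h=2, h2=4, probe 2,6,10,3 -> slot 3
552: h=2, h2=3, probe 2,5 -> slot 5
542: h=3, h2=3, probe 3,6,9 -> slot 9
Table: [_, _, 145, 453, _, 552, 673, _, 591, 542, 607]
Lookup 607: h=2, h2=8, probe 2,10 → found at 10.

2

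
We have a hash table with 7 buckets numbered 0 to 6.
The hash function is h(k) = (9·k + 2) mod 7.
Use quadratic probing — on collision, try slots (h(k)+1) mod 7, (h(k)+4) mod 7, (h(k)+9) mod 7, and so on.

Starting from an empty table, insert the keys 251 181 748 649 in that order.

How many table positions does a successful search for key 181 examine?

2

Insert 251: h=0, slot 0 empty -> index 0.
Insert 181: h=0, slot 0 occupied -> index 1.
Insert 748: h=0, slots 0,1 occupied -> index 4.
Insert 649: h=5, slot 5 empty -> index 5.
Table: [251, 181, ., ., 748, 649, .]
Lookup 181: h=0, probe 0,1 → found at 1.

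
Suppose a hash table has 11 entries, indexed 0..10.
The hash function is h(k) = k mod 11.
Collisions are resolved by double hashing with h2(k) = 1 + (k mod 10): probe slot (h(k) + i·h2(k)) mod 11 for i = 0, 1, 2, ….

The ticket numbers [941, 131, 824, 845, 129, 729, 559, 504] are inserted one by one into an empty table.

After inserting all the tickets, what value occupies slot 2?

Insert 941: h=6, slot 6 empty → index 6.
Insert 131: h=10, slot 10 empty → index 10.
Insert 824: h=10, h2=5, slot 10 occupied → index 4.
Insert 845: h=9, slot 9 empty → index 9.
Insert 129: h=8, slot 8 empty → index 8.
Insert 729: h=3, slot 3 empty → index 3.
Insert 559: h=9, h2=10, slots 9,8 occupied → index 7.
Insert 504: h=9, h2=5, slots 9,3,8 occupied → index 2.
Table: [., ., 504, 729, 824, ., 941, 559, 129, 845, 131]

504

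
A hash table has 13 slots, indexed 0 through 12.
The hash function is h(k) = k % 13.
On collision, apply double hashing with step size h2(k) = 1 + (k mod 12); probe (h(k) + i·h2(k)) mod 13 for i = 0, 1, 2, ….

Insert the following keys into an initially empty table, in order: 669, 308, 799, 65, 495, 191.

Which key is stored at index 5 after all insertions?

669: h=6 => slot 6
308: h=9 => slot 9
799: h=6, h2=8, probe 6,1 => slot 1
65: h=0 => slot 0
495: h=1, h2=4, probe 1,5 => slot 5
191: h=9, h2=12, probe 9,8 => slot 8
Table: [65, 799, ∅, ∅, ∅, 495, 669, ∅, 191, 308, ∅, ∅, ∅]

495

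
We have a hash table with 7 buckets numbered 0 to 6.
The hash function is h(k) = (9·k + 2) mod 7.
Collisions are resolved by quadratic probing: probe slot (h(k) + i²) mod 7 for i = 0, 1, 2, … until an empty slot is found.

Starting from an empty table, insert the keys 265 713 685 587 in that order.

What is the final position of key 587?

2

Insert 265: h=0, slot 0 empty -> index 0.
Insert 713: h=0, slot 0 occupied -> index 1.
Insert 685: h=0, slots 0,1 occupied -> index 4.
Insert 587: h=0, slots 0,1,4 occupied -> index 2.
Table: [265, 713, 587, _, 685, _, _]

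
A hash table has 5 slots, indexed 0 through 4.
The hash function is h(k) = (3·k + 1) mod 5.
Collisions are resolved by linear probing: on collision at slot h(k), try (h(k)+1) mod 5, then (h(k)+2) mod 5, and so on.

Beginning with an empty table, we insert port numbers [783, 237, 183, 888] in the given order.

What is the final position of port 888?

783 hashes to 0; slot 0 is free => place at 0.
237 hashes to 2; slot 2 is free => place at 2.
183 hashes to 0; 0 taken => place at 1.
888 hashes to 0; 0,1,2 taken => place at 3.
Table: [783, 183, 237, 888, ∅]

3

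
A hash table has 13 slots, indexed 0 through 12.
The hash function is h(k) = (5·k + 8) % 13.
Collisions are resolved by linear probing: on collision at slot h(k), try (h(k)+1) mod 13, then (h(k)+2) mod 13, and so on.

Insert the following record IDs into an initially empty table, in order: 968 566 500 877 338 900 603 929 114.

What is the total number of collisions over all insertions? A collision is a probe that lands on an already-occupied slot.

Insert 968: h=12, slot 12 empty -> index 12.
Insert 566: h=4, slot 4 empty -> index 4.
Insert 500: h=12, slot 12 occupied -> index 0.
Insert 877: h=12, slots 12,0 occupied -> index 1.
Insert 338: h=8, slot 8 empty -> index 8.
Insert 900: h=10, slot 10 empty -> index 10.
Insert 603: h=7, slot 7 empty -> index 7.
Insert 929: h=12, slots 12,0,1 occupied -> index 2.
Insert 114: h=6, slot 6 empty -> index 6.
Table: [500, 877, 929, ∅, 566, ∅, 114, 603, 338, ∅, 900, ∅, 968]

6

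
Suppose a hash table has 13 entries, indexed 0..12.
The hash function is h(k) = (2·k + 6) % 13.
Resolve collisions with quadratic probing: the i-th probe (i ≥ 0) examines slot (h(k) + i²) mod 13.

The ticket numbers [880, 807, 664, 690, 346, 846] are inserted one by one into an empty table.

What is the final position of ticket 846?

4

880: h=11 => slot 11
807: h=8 => slot 8
664: h=8, probe 8,9 => slot 9
690: h=8, probe 8,9,12 => slot 12
346: h=9, probe 9,10 => slot 10
846: h=8, probe 8,9,12,4 => slot 4
Table: [_, _, _, _, 846, _, _, _, 807, 664, 346, 880, 690]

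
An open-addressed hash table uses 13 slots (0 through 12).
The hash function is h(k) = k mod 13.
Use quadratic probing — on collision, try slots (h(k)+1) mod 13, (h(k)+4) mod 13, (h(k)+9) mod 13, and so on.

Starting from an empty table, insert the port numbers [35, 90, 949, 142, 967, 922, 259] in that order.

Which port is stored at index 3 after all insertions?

142

35: h=9 => slot 9
90: h=12 => slot 12
949: h=0 => slot 0
142: h=12, probe 12,0,3 => slot 3
967: h=5 => slot 5
922: h=12, probe 12,0,3,8 => slot 8
259: h=12, probe 12,0,3,8,2 => slot 2
Table: [949, _, 259, 142, _, 967, _, _, 922, 35, _, _, 90]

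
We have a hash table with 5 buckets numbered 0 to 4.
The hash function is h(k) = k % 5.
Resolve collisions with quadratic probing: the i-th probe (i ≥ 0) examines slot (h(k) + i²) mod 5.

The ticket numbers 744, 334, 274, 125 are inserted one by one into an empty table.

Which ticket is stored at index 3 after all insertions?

274

744: h=4 => slot 4
334: h=4, probe 4,0 => slot 0
274: h=4, probe 4,0,3 => slot 3
125: h=0, probe 0,1 => slot 1
Table: [334, 125, ∅, 274, 744]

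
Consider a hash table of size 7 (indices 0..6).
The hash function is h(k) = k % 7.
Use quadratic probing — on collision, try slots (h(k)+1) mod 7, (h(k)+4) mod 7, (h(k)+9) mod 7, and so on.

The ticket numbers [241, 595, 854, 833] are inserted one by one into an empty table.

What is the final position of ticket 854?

1

241 hashes to 3; slot 3 is free => place at 3.
595 hashes to 0; slot 0 is free => place at 0.
854 hashes to 0; 0 taken => place at 1.
833 hashes to 0; 0,1 taken => place at 4.
Table: [595, 854, -, 241, 833, -, -]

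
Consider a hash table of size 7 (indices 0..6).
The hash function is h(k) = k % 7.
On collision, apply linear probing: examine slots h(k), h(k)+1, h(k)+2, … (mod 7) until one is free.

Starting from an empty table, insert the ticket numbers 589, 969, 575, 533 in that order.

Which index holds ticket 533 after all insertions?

589: h=1 → slot 1
969: h=3 → slot 3
575: h=1, probe 1,2 → slot 2
533: h=1, probe 1,2,3,4 → slot 4
Table: [., 589, 575, 969, 533, ., .]

4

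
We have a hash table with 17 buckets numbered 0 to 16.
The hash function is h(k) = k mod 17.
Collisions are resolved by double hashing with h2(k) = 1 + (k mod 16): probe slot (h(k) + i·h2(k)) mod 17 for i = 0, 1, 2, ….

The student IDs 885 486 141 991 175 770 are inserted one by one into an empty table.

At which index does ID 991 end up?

885: h=1 -> slot 1
486: h=10 -> slot 10
141: h=5 -> slot 5
991: h=5, h2=16, probe 5,4 -> slot 4
175: h=5, h2=16, probe 5,4,3 -> slot 3
770: h=5, h2=3, probe 5,8 -> slot 8
Table: [—, 885, —, 175, 991, 141, —, —, 770, —, 486, —, —, —, —, —, —]

4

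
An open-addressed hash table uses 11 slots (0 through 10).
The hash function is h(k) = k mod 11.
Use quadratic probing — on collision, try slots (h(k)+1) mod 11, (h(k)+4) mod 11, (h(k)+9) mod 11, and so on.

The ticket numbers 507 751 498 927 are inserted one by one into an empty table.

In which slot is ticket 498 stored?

507: h=1 -> slot 1
751: h=3 -> slot 3
498: h=3, probe 3,4 -> slot 4
927: h=3, probe 3,4,7 -> slot 7
Table: [_, 507, _, 751, 498, _, _, 927, _, _, _]

4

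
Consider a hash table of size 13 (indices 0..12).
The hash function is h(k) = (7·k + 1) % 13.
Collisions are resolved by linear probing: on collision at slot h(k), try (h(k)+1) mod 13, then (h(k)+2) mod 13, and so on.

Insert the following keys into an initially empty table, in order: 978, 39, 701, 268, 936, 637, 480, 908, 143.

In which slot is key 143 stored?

4

978 hashes to 9; slot 9 is free => place at 9.
39 hashes to 1; slot 1 is free => place at 1.
701 hashes to 7; slot 7 is free => place at 7.
268 hashes to 5; slot 5 is free => place at 5.
936 hashes to 1; 1 taken => place at 2.
637 hashes to 1; 1,2 taken => place at 3.
480 hashes to 7; 7 taken => place at 8.
908 hashes to 0; slot 0 is free => place at 0.
143 hashes to 1; 1,2,3 taken => place at 4.
Table: [908, 39, 936, 637, 143, 268, -, 701, 480, 978, -, -, -]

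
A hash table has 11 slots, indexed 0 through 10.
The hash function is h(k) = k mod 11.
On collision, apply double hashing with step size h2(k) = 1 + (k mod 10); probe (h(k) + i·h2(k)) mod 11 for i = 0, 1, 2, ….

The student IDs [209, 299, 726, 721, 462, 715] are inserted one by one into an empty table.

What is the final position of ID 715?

1

209: h=0 -> slot 0
299: h=2 -> slot 2
726: h=0, h2=7, probe 0,7 -> slot 7
721: h=6 -> slot 6
462: h=0, h2=3, probe 0,3 -> slot 3
715: h=0, h2=6, probe 0,6,1 -> slot 1
Table: [209, 715, 299, 462, ∅, ∅, 721, 726, ∅, ∅, ∅]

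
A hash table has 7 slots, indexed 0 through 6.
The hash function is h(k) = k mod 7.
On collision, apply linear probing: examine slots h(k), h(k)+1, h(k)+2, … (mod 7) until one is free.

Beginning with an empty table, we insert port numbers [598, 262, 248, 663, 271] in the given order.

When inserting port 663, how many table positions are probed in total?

2

598 hashes to 3; slot 3 is free => place at 3.
262 hashes to 3; 3 taken => place at 4.
248 hashes to 3; 3,4 taken => place at 5.
663 hashes to 5; 5 taken => place at 6.
271 hashes to 5; 5,6 taken => place at 0.
Table: [271, ∅, ∅, 598, 262, 248, 663]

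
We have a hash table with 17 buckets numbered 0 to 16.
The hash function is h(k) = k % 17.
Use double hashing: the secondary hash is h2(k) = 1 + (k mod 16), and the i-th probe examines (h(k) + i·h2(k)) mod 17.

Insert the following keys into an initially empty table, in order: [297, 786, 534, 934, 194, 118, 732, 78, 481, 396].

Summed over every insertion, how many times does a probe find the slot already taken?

297: h=8 -> slot 8
786: h=4 -> slot 4
534: h=7 -> slot 7
934: h=16 -> slot 16
194: h=7, h2=3, probe 7,10 -> slot 10
118: h=16, h2=7, probe 16,6 -> slot 6
732: h=1 -> slot 1
78: h=10, h2=15, probe 10,8,6,4,2 -> slot 2
481: h=5 -> slot 5
396: h=5, h2=13, probe 5,1,14 -> slot 14
Table: [-, 732, 78, -, 786, 481, 118, 534, 297, -, 194, -, -, -, 396, -, 934]

8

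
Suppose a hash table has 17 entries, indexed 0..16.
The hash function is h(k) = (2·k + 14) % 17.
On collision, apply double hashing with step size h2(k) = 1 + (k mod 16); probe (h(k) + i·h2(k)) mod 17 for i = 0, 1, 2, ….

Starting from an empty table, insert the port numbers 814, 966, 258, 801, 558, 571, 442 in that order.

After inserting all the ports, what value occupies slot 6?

558

814: h=10 -> slot 10
966: h=8 -> slot 8
258: h=3 -> slot 3
801: h=1 -> slot 1
558: h=8, h2=15, probe 8,6 -> slot 6
571: h=0 -> slot 0
442: h=14 -> slot 14
Table: [571, 801, ., 258, ., ., 558, ., 966, ., 814, ., ., ., 442, ., .]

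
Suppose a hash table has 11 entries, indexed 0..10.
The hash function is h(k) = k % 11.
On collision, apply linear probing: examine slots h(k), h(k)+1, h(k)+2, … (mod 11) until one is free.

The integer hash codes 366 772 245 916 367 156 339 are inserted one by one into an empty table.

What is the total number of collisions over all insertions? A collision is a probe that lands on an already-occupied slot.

366 hashes to 3; slot 3 is free -> place at 3.
772 hashes to 2; slot 2 is free -> place at 2.
245 hashes to 3; 3 taken -> place at 4.
916 hashes to 3; 3,4 taken -> place at 5.
367 hashes to 4; 4,5 taken -> place at 6.
156 hashes to 2; 2,3,4,5,6 taken -> place at 7.
339 hashes to 9; slot 9 is free -> place at 9.
Table: [-, -, 772, 366, 245, 916, 367, 156, -, 339, -]

10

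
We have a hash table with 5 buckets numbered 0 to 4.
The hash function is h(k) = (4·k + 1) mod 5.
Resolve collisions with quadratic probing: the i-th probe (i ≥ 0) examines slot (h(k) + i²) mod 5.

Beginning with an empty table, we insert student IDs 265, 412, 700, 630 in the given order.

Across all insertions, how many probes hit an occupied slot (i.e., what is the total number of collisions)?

3

265 hashes to 1; slot 1 is free -> place at 1.
412 hashes to 4; slot 4 is free -> place at 4.
700 hashes to 1; 1 taken -> place at 2.
630 hashes to 1; 1,2 taken -> place at 0.
Table: [630, 265, 700, -, 412]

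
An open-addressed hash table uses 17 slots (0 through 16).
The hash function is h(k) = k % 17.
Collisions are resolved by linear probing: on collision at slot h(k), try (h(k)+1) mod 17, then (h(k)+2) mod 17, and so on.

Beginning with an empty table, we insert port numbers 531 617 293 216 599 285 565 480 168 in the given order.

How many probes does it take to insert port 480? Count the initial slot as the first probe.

531: h=4 -> slot 4
617: h=5 -> slot 5
293: h=4, probe 4,5,6 -> slot 6
216: h=12 -> slot 12
599: h=4, probe 4,5,6,7 -> slot 7
285: h=13 -> slot 13
565: h=4, probe 4,5,6,7,8 -> slot 8
480: h=4, probe 4,5,6,7,8,9 -> slot 9
168: h=15 -> slot 15
Table: [-, -, -, -, 531, 617, 293, 599, 565, 480, -, -, 216, 285, -, 168, -]

6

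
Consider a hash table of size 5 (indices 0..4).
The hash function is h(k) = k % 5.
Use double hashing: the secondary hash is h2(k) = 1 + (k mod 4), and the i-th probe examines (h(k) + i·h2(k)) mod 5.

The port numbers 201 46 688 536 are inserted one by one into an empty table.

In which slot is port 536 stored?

2

201 hashes to 1; slot 1 is free => place at 1.
46 hashes to 1, h2=3; 1 taken => place at 4.
688 hashes to 3; slot 3 is free => place at 3.
536 hashes to 1, h2=1; 1 taken => place at 2.
Table: [—, 201, 536, 688, 46]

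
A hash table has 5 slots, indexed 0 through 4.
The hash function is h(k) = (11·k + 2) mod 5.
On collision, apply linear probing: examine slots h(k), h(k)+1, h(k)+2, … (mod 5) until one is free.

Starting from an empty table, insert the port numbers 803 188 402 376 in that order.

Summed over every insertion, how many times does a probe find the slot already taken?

803 hashes to 0; slot 0 is free -> place at 0.
188 hashes to 0; 0 taken -> place at 1.
402 hashes to 4; slot 4 is free -> place at 4.
376 hashes to 3; slot 3 is free -> place at 3.
Table: [803, 188, _, 376, 402]

1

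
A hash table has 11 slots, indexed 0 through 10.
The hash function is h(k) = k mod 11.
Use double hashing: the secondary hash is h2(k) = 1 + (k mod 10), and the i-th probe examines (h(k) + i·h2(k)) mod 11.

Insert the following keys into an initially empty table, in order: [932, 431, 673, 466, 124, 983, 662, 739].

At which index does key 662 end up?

Insert 932: h=8, slot 8 empty => index 8.
Insert 431: h=2, slot 2 empty => index 2.
Insert 673: h=2, h2=4, slot 2 occupied => index 6.
Insert 466: h=4, slot 4 empty => index 4.
Insert 124: h=3, slot 3 empty => index 3.
Insert 983: h=4, h2=4, slots 4,8 occupied => index 1.
Insert 662: h=2, h2=3, slot 2 occupied => index 5.
Insert 739: h=2, h2=10, slots 2,1 occupied => index 0.
Table: [739, 983, 431, 124, 466, 662, 673, ∅, 932, ∅, ∅]

5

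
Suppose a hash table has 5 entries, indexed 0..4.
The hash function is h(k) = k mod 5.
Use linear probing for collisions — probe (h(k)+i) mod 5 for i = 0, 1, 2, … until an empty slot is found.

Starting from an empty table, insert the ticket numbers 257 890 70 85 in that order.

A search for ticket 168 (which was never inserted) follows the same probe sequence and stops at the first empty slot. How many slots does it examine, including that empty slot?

257: h=2 => slot 2
890: h=0 => slot 0
70: h=0, probe 0,1 => slot 1
85: h=0, probe 0,1,2,3 => slot 3
Table: [890, 70, 257, 85, ∅]
Lookup 168: h=3, probe 3,4 → slot 4 empty, not found.

2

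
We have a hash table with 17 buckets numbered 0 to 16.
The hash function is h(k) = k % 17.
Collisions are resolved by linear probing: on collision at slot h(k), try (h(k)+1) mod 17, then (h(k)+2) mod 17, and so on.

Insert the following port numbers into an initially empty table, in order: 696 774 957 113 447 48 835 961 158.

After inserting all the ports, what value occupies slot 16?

696 hashes to 16; slot 16 is free => place at 16.
774 hashes to 9; slot 9 is free => place at 9.
957 hashes to 5; slot 5 is free => place at 5.
113 hashes to 11; slot 11 is free => place at 11.
447 hashes to 5; 5 taken => place at 6.
48 hashes to 14; slot 14 is free => place at 14.
835 hashes to 2; slot 2 is free => place at 2.
961 hashes to 9; 9 taken => place at 10.
158 hashes to 5; 5,6 taken => place at 7.
Table: [—, —, 835, —, —, 957, 447, 158, —, 774, 961, 113, —, —, 48, —, 696]

696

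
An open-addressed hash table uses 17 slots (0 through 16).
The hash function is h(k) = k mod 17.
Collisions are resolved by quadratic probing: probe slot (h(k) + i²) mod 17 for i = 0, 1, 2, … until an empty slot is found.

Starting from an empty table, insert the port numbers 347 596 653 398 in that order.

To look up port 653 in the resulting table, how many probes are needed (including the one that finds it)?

347: h=7 => slot 7
596: h=1 => slot 1
653: h=7, probe 7,8 => slot 8
398: h=7, probe 7,8,11 => slot 11
Table: [∅, 596, ∅, ∅, ∅, ∅, ∅, 347, 653, ∅, ∅, 398, ∅, ∅, ∅, ∅, ∅]
Lookup 653: h=7, probe 7,8 → found at 8.

2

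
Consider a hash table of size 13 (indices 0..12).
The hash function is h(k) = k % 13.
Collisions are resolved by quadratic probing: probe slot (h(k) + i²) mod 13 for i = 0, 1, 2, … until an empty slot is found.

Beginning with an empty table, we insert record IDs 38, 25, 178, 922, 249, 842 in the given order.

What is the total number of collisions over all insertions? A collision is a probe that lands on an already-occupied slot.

38: h=12 => slot 12
25: h=12, probe 12,0 => slot 0
178: h=9 => slot 9
922: h=12, probe 12,0,3 => slot 3
249: h=2 => slot 2
842: h=10 => slot 10
Table: [25, —, 249, 922, —, —, —, —, —, 178, 842, —, 38]

3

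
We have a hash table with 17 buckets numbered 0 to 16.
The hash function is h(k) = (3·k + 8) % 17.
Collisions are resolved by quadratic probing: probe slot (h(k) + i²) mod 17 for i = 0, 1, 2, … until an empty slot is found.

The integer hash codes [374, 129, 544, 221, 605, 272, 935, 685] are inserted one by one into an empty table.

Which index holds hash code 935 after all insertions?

Insert 374: h=8, slot 8 empty → index 8.
Insert 129: h=4, slot 4 empty → index 4.
Insert 544: h=8, slot 8 occupied → index 9.
Insert 221: h=8, slots 8,9 occupied → index 12.
Insert 605: h=4, slot 4 occupied → index 5.
Insert 272: h=8, slots 8,9,12 occupied → index 0.
Insert 935: h=8, slots 8,9,12,0 occupied → index 7.
Insert 685: h=6, slot 6 empty → index 6.
Table: [272, _, _, _, 129, 605, 685, 935, 374, 544, _, _, 221, _, _, _, _]

7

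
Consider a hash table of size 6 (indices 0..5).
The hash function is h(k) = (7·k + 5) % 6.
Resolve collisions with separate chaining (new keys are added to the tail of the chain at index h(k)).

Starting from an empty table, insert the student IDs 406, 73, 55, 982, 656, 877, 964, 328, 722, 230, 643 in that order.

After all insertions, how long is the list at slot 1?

406 → bucket 3
73 → bucket 0
55 → bucket 0 (collision)
982 → bucket 3 (collision)
656 → bucket 1
877 → bucket 0 (collision)
964 → bucket 3 (collision)
328 → bucket 3 (collision)
722 → bucket 1 (collision)
230 → bucket 1 (collision)
643 → bucket 0 (collision)
Final buckets:
0: 73 -> 55 -> 877 -> 643
1: 656 -> 722 -> 230
2: —
3: 406 -> 982 -> 964 -> 328
4: —
5: —

3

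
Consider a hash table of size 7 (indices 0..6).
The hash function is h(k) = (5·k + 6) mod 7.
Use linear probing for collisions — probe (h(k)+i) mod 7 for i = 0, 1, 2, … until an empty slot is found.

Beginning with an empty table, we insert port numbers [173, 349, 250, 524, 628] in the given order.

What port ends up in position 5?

173 hashes to 3; slot 3 is free → place at 3.
349 hashes to 1; slot 1 is free → place at 1.
250 hashes to 3; 3 taken → place at 4.
524 hashes to 1; 1 taken → place at 2.
628 hashes to 3; 3,4 taken → place at 5.
Table: [∅, 349, 524, 173, 250, 628, ∅]

628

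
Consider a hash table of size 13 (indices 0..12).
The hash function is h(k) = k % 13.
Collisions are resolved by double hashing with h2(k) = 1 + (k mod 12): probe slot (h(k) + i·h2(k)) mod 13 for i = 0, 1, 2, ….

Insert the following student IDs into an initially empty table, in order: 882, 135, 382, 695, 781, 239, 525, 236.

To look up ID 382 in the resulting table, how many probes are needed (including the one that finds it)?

2

Insert 882: h=11, slot 11 empty => index 11.
Insert 135: h=5, slot 5 empty => index 5.
Insert 382: h=5, h2=11, slot 5 occupied => index 3.
Insert 695: h=6, slot 6 empty => index 6.
Insert 781: h=1, slot 1 empty => index 1.
Insert 239: h=5, h2=12, slot 5 occupied => index 4.
Insert 525: h=5, h2=10, slot 5 occupied => index 2.
Insert 236: h=2, h2=9, slots 2,11 occupied => index 7.
Table: [_, 781, 525, 382, 239, 135, 695, 236, _, _, _, 882, _]
Lookup 382: h=5, h2=11, probe 5,3 → found at 3.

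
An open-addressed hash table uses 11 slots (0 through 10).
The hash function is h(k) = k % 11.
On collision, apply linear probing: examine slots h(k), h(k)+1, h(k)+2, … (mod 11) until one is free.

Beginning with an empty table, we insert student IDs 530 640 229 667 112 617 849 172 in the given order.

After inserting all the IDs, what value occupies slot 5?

849

530: h=2 → slot 2
640: h=2, probe 2,3 → slot 3
229: h=9 → slot 9
667: h=7 → slot 7
112: h=2, probe 2,3,4 → slot 4
617: h=1 → slot 1
849: h=2, probe 2,3,4,5 → slot 5
172: h=7, probe 7,8 → slot 8
Table: [_, 617, 530, 640, 112, 849, _, 667, 172, 229, _]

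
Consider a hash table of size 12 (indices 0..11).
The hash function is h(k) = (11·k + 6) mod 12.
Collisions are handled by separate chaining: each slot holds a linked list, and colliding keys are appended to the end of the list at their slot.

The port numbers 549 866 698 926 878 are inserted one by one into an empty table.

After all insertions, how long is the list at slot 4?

549 -> bucket 9
866 -> bucket 4
698 -> bucket 4 (collision)
926 -> bucket 4 (collision)
878 -> bucket 4 (collision)
Final buckets:
0: _
1: _
2: _
3: _
4: 866 -> 698 -> 926 -> 878
5: _
6: _
7: _
8: _
9: 549
10: _
11: _

4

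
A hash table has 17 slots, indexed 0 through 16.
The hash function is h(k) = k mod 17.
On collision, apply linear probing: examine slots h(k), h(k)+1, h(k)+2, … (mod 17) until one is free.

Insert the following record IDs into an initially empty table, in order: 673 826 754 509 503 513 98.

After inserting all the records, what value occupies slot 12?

503

673: h=10 => slot 10
826: h=10, probe 10,11 => slot 11
754: h=6 => slot 6
509: h=16 => slot 16
503: h=10, probe 10,11,12 => slot 12
513: h=3 => slot 3
98: h=13 => slot 13
Table: [_, _, _, 513, _, _, 754, _, _, _, 673, 826, 503, 98, _, _, 509]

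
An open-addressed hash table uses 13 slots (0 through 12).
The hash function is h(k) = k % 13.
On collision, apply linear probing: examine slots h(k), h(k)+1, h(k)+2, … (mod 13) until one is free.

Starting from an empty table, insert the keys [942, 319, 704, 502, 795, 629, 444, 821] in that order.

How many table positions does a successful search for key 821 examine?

942 hashes to 6; slot 6 is free -> place at 6.
319 hashes to 7; slot 7 is free -> place at 7.
704 hashes to 2; slot 2 is free -> place at 2.
502 hashes to 8; slot 8 is free -> place at 8.
795 hashes to 2; 2 taken -> place at 3.
629 hashes to 5; slot 5 is free -> place at 5.
444 hashes to 2; 2,3 taken -> place at 4.
821 hashes to 2; 2,3,4,5,6,7,8 taken -> place at 9.
Table: [∅, ∅, 704, 795, 444, 629, 942, 319, 502, 821, ∅, ∅, ∅]
Lookup 821: h=2, probe 2,3,4,5,6,7,8,9 → found at 9.

8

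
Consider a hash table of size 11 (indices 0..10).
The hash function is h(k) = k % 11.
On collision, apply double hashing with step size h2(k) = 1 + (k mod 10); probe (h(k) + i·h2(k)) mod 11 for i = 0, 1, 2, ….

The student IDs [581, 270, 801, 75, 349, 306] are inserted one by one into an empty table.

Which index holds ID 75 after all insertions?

581 hashes to 9; slot 9 is free => place at 9.
270 hashes to 6; slot 6 is free => place at 6.
801 hashes to 9, h2=2; 9 taken => place at 0.
75 hashes to 9, h2=6; 9 taken => place at 4.
349 hashes to 8; slot 8 is free => place at 8.
306 hashes to 9, h2=7; 9 taken => place at 5.
Table: [801, ∅, ∅, ∅, 75, 306, 270, ∅, 349, 581, ∅]

4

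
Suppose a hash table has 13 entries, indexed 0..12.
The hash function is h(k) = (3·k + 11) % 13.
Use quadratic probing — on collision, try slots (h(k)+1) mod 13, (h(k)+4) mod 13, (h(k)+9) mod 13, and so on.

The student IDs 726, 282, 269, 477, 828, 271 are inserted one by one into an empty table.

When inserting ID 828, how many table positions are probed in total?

726: h=5 → slot 5
282: h=12 → slot 12
269: h=12, probe 12,0 → slot 0
477: h=12, probe 12,0,3 → slot 3
828: h=12, probe 12,0,3,8 → slot 8
271: h=5, probe 5,6 → slot 6
Table: [269, ∅, ∅, 477, ∅, 726, 271, ∅, 828, ∅, ∅, ∅, 282]

4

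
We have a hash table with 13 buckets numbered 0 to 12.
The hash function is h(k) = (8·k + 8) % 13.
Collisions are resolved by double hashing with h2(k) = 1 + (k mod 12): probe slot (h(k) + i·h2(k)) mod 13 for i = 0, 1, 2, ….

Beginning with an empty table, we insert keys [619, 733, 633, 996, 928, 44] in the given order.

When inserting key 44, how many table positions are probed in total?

2

Insert 619: h=7, slot 7 empty → index 7.
Insert 733: h=9, slot 9 empty → index 9.
Insert 633: h=2, slot 2 empty → index 2.
Insert 996: h=7, h2=1, slot 7 occupied → index 8.
Insert 928: h=9, h2=5, slot 9 occupied → index 1.
Insert 44: h=9, h2=9, slot 9 occupied → index 5.
Table: [_, 928, 633, _, _, 44, _, 619, 996, 733, _, _, _]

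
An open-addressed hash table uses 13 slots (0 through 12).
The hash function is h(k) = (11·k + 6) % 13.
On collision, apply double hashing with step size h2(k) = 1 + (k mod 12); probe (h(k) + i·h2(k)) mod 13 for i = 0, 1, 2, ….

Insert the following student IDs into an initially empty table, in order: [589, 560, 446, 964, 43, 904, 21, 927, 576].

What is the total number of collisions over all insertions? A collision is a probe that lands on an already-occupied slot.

589 hashes to 11; slot 11 is free → place at 11.
560 hashes to 4; slot 4 is free → place at 4.
446 hashes to 11, h2=3; 11 taken → place at 1.
964 hashes to 2; slot 2 is free → place at 2.
43 hashes to 11, h2=8; 11 taken → place at 6.
904 hashes to 5; slot 5 is free → place at 5.
21 hashes to 3; slot 3 is free → place at 3.
927 hashes to 11, h2=4; 11,2,6 taken → place at 10.
576 hashes to 11, h2=1; 11 taken → place at 12.
Table: [∅, 446, 964, 21, 560, 904, 43, ∅, ∅, ∅, 927, 589, 576]

6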